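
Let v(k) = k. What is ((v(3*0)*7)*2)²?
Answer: 0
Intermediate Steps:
((v(3*0)*7)*2)² = (((3*0)*7)*2)² = ((0*7)*2)² = (0*2)² = 0² = 0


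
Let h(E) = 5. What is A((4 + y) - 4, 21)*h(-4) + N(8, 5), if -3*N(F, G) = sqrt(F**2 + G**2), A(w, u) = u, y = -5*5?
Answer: 105 - sqrt(89)/3 ≈ 101.86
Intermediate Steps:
y = -25
N(F, G) = -sqrt(F**2 + G**2)/3
A((4 + y) - 4, 21)*h(-4) + N(8, 5) = 21*5 - sqrt(8**2 + 5**2)/3 = 105 - sqrt(64 + 25)/3 = 105 - sqrt(89)/3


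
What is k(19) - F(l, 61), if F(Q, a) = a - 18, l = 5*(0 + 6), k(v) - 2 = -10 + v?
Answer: -32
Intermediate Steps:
k(v) = -8 + v (k(v) = 2 + (-10 + v) = -8 + v)
l = 30 (l = 5*6 = 30)
F(Q, a) = -18 + a
k(19) - F(l, 61) = (-8 + 19) - (-18 + 61) = 11 - 1*43 = 11 - 43 = -32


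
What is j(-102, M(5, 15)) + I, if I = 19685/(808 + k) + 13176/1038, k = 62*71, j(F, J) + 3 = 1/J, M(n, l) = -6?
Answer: 3597736/270399 ≈ 13.305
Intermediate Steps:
j(F, J) = -3 + 1/J
k = 4402
I = 2969333/180266 (I = 19685/(808 + 4402) + 13176/1038 = 19685/5210 + 13176*(1/1038) = 19685*(1/5210) + 2196/173 = 3937/1042 + 2196/173 = 2969333/180266 ≈ 16.472)
j(-102, M(5, 15)) + I = (-3 + 1/(-6)) + 2969333/180266 = (-3 - 1/6) + 2969333/180266 = -19/6 + 2969333/180266 = 3597736/270399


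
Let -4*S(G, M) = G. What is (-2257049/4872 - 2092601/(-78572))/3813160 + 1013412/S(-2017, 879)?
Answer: 1479265518548807533967/736047807040029120 ≈ 2009.7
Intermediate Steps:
S(G, M) = -G/4
(-2257049/4872 - 2092601/(-78572))/3813160 + 1013412/S(-2017, 879) = (-2257049/4872 - 2092601/(-78572))/3813160 + 1013412/((-1/4*(-2017))) = (-2257049*1/4872 - 2092601*(-1/78572))*(1/3813160) + 1013412/(2017/4) = (-2257049/4872 + 2092601/78572)*(1/3813160) + 1013412*(4/2017) = -41786425489/95700696*1/3813160 + 4053648/2017 = -41786425489/364922065959360 + 4053648/2017 = 1479265518548807533967/736047807040029120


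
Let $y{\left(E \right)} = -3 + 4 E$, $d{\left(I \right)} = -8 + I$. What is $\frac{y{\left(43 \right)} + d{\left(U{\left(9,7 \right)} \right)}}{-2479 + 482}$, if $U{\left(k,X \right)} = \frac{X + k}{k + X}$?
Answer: $- \frac{162}{1997} \approx -0.081122$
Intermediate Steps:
$U{\left(k,X \right)} = 1$ ($U{\left(k,X \right)} = \frac{X + k}{X + k} = 1$)
$\frac{y{\left(43 \right)} + d{\left(U{\left(9,7 \right)} \right)}}{-2479 + 482} = \frac{\left(-3 + 4 \cdot 43\right) + \left(-8 + 1\right)}{-2479 + 482} = \frac{\left(-3 + 172\right) - 7}{-1997} = \left(169 - 7\right) \left(- \frac{1}{1997}\right) = 162 \left(- \frac{1}{1997}\right) = - \frac{162}{1997}$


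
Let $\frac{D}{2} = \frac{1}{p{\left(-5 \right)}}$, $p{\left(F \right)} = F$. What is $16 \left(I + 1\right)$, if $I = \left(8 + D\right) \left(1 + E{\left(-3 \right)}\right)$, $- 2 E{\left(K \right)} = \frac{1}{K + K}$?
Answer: $\frac{2216}{15} \approx 147.73$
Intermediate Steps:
$E{\left(K \right)} = - \frac{1}{4 K}$ ($E{\left(K \right)} = - \frac{1}{2 \left(K + K\right)} = - \frac{1}{2 \cdot 2 K} = - \frac{\frac{1}{2} \frac{1}{K}}{2} = - \frac{1}{4 K}$)
$D = - \frac{2}{5}$ ($D = \frac{2}{-5} = 2 \left(- \frac{1}{5}\right) = - \frac{2}{5} \approx -0.4$)
$I = \frac{247}{30}$ ($I = \left(8 - \frac{2}{5}\right) \left(1 - \frac{1}{4 \left(-3\right)}\right) = \frac{38 \left(1 - - \frac{1}{12}\right)}{5} = \frac{38 \left(1 + \frac{1}{12}\right)}{5} = \frac{38}{5} \cdot \frac{13}{12} = \frac{247}{30} \approx 8.2333$)
$16 \left(I + 1\right) = 16 \left(\frac{247}{30} + 1\right) = 16 \cdot \frac{277}{30} = \frac{2216}{15}$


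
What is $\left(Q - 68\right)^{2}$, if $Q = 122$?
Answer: $2916$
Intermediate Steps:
$\left(Q - 68\right)^{2} = \left(122 - 68\right)^{2} = 54^{2} = 2916$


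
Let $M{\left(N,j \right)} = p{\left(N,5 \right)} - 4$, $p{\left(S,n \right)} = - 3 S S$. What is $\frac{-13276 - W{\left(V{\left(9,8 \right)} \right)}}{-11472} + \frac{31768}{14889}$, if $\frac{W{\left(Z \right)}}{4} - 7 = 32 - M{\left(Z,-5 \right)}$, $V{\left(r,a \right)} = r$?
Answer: $\frac{48261823}{14233884} \approx 3.3906$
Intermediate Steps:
$p{\left(S,n \right)} = - 3 S^{2}$
$M{\left(N,j \right)} = -4 - 3 N^{2}$ ($M{\left(N,j \right)} = - 3 N^{2} - 4 = -4 - 3 N^{2}$)
$W{\left(Z \right)} = 172 + 12 Z^{2}$ ($W{\left(Z \right)} = 28 + 4 \left(32 - \left(-4 - 3 Z^{2}\right)\right) = 28 + 4 \left(32 + \left(4 + 3 Z^{2}\right)\right) = 28 + 4 \left(36 + 3 Z^{2}\right) = 28 + \left(144 + 12 Z^{2}\right) = 172 + 12 Z^{2}$)
$\frac{-13276 - W{\left(V{\left(9,8 \right)} \right)}}{-11472} + \frac{31768}{14889} = \frac{-13276 - \left(172 + 12 \cdot 9^{2}\right)}{-11472} + \frac{31768}{14889} = \left(-13276 - \left(172 + 12 \cdot 81\right)\right) \left(- \frac{1}{11472}\right) + 31768 \cdot \frac{1}{14889} = \left(-13276 - \left(172 + 972\right)\right) \left(- \frac{1}{11472}\right) + \frac{31768}{14889} = \left(-13276 - 1144\right) \left(- \frac{1}{11472}\right) + \frac{31768}{14889} = \left(-14420\right) \left(- \frac{1}{11472}\right) + \frac{31768}{14889} = \frac{3605}{2868} + \frac{31768}{14889} = \frac{48261823}{14233884}$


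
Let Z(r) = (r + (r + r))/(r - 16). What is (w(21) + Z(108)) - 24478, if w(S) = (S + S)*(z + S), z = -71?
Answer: -611213/23 ≈ -26574.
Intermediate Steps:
w(S) = 2*S*(-71 + S) (w(S) = (S + S)*(-71 + S) = (2*S)*(-71 + S) = 2*S*(-71 + S))
Z(r) = 3*r/(-16 + r) (Z(r) = (r + 2*r)/(-16 + r) = (3*r)/(-16 + r) = 3*r/(-16 + r))
(w(21) + Z(108)) - 24478 = (2*21*(-71 + 21) + 3*108/(-16 + 108)) - 24478 = (2*21*(-50) + 3*108/92) - 24478 = (-2100 + 3*108*(1/92)) - 24478 = (-2100 + 81/23) - 24478 = -48219/23 - 24478 = -611213/23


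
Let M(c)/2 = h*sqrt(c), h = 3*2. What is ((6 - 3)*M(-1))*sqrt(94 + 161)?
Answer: 36*I*sqrt(255) ≈ 574.87*I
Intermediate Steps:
h = 6
M(c) = 12*sqrt(c) (M(c) = 2*(6*sqrt(c)) = 12*sqrt(c))
((6 - 3)*M(-1))*sqrt(94 + 161) = ((6 - 3)*(12*sqrt(-1)))*sqrt(94 + 161) = (3*(12*I))*sqrt(255) = (36*I)*sqrt(255) = 36*I*sqrt(255)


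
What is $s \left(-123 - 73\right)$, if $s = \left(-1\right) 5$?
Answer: $980$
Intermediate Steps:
$s = -5$
$s \left(-123 - 73\right) = - 5 \left(-123 - 73\right) = \left(-5\right) \left(-196\right) = 980$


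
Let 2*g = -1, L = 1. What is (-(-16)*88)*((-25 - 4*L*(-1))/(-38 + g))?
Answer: 768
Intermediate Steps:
g = -1/2 (g = (1/2)*(-1) = -1/2 ≈ -0.50000)
(-(-16)*88)*((-25 - 4*L*(-1))/(-38 + g)) = (-(-16)*88)*((-25 - 4*1*(-1))/(-38 - 1/2)) = (-16*(-88))*((-25 - 4*(-1))/(-77/2)) = 1408*((-25 + 4)*(-2/77)) = 1408*(-21*(-2/77)) = 1408*(6/11) = 768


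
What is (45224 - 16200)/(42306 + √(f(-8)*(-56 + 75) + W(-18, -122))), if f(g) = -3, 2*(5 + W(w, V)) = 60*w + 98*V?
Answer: 153486168/223725527 - 7256*I*√1645/223725527 ≈ 0.68605 - 0.0013154*I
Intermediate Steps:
W(w, V) = -5 + 30*w + 49*V (W(w, V) = -5 + (60*w + 98*V)/2 = -5 + (30*w + 49*V) = -5 + 30*w + 49*V)
(45224 - 16200)/(42306 + √(f(-8)*(-56 + 75) + W(-18, -122))) = (45224 - 16200)/(42306 + √(-3*(-56 + 75) + (-5 + 30*(-18) + 49*(-122)))) = 29024/(42306 + √(-3*19 + (-5 - 540 - 5978))) = 29024/(42306 + √(-57 - 6523)) = 29024/(42306 + √(-6580)) = 29024/(42306 + 2*I*√1645)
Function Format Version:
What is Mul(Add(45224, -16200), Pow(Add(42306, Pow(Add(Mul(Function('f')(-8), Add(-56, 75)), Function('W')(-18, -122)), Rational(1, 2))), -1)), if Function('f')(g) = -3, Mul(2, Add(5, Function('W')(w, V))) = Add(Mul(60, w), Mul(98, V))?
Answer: Add(Rational(153486168, 223725527), Mul(Rational(-7256, 223725527), I, Pow(1645, Rational(1, 2)))) ≈ Add(0.68605, Mul(-0.0013154, I))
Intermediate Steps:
Function('W')(w, V) = Add(-5, Mul(30, w), Mul(49, V)) (Function('W')(w, V) = Add(-5, Mul(Rational(1, 2), Add(Mul(60, w), Mul(98, V)))) = Add(-5, Add(Mul(30, w), Mul(49, V))) = Add(-5, Mul(30, w), Mul(49, V)))
Mul(Add(45224, -16200), Pow(Add(42306, Pow(Add(Mul(Function('f')(-8), Add(-56, 75)), Function('W')(-18, -122)), Rational(1, 2))), -1)) = Mul(Add(45224, -16200), Pow(Add(42306, Pow(Add(Mul(-3, Add(-56, 75)), Add(-5, Mul(30, -18), Mul(49, -122))), Rational(1, 2))), -1)) = Mul(29024, Pow(Add(42306, Pow(Add(Mul(-3, 19), Add(-5, -540, -5978)), Rational(1, 2))), -1)) = Mul(29024, Pow(Add(42306, Pow(Add(-57, -6523), Rational(1, 2))), -1)) = Mul(29024, Pow(Add(42306, Pow(-6580, Rational(1, 2))), -1)) = Mul(29024, Pow(Add(42306, Mul(2, I, Pow(1645, Rational(1, 2)))), -1))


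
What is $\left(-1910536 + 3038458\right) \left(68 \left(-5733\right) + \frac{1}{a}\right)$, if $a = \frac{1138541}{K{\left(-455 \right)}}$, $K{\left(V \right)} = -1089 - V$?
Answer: $- \frac{500631990088961436}{1138541} \approx -4.3971 \cdot 10^{11}$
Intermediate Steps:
$a = - \frac{1138541}{634}$ ($a = \frac{1138541}{-1089 - -455} = \frac{1138541}{-1089 + 455} = \frac{1138541}{-634} = 1138541 \left(- \frac{1}{634}\right) = - \frac{1138541}{634} \approx -1795.8$)
$\left(-1910536 + 3038458\right) \left(68 \left(-5733\right) + \frac{1}{a}\right) = \left(-1910536 + 3038458\right) \left(68 \left(-5733\right) + \frac{1}{- \frac{1138541}{634}}\right) = 1127922 \left(-389844 - \frac{634}{1138541}\right) = 1127922 \left(- \frac{443853378238}{1138541}\right) = - \frac{500631990088961436}{1138541}$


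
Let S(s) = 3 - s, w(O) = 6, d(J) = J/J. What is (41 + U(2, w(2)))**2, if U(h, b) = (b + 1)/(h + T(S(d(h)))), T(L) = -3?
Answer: 1156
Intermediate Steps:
d(J) = 1
U(h, b) = (1 + b)/(-3 + h) (U(h, b) = (b + 1)/(h - 3) = (1 + b)/(-3 + h))
(41 + U(2, w(2)))**2 = (41 + (1 + 6)/(-3 + 2))**2 = (41 + 7/(-1))**2 = (41 - 1*7)**2 = (41 - 7)**2 = 34**2 = 1156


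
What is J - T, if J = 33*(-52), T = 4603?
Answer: -6319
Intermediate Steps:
J = -1716
J - T = -1716 - 1*4603 = -1716 - 4603 = -6319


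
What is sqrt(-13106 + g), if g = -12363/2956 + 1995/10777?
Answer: I*sqrt(3326191378887023309)/15928406 ≈ 114.5*I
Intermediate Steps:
g = -127338831/31856812 (g = -12363*1/2956 + 1995*(1/10777) = -12363/2956 + 1995/10777 = -127338831/31856812 ≈ -3.9972)
sqrt(-13106 + g) = sqrt(-13106 - 127338831/31856812) = sqrt(-417642716903/31856812) = I*sqrt(3326191378887023309)/15928406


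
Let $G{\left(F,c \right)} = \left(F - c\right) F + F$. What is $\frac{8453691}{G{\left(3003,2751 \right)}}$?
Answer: $\frac{2817897}{253253} \approx 11.127$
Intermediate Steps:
$G{\left(F,c \right)} = F + F \left(F - c\right)$ ($G{\left(F,c \right)} = F \left(F - c\right) + F = F + F \left(F - c\right)$)
$\frac{8453691}{G{\left(3003,2751 \right)}} = \frac{8453691}{3003 \left(1 + 3003 - 2751\right)} = \frac{8453691}{3003 \cdot 253} = \frac{8453691}{759759} = 8453691 \cdot \frac{1}{759759} = \frac{2817897}{253253}$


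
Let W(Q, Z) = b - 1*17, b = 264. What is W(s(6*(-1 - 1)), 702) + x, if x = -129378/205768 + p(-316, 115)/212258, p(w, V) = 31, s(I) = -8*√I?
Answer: 2690123296713/10918976036 ≈ 246.37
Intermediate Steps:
W(Q, Z) = 247 (W(Q, Z) = 264 - 1*17 = 264 - 17 = 247)
x = -6863784179/10918976036 (x = -129378/205768 + 31/212258 = -129378*1/205768 + 31*(1/212258) = -64689/102884 + 31/212258 = -6863784179/10918976036 ≈ -0.62861)
W(s(6*(-1 - 1)), 702) + x = 247 - 6863784179/10918976036 = 2690123296713/10918976036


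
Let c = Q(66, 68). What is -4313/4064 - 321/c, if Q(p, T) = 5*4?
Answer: -347701/20320 ≈ -17.111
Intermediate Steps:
Q(p, T) = 20
c = 20
-4313/4064 - 321/c = -4313/4064 - 321/20 = -347701/20320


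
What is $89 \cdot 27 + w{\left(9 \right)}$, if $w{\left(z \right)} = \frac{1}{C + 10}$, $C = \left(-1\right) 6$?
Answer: $\frac{9613}{4} \approx 2403.3$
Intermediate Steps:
$C = -6$
$w{\left(z \right)} = \frac{1}{4}$ ($w{\left(z \right)} = \frac{1}{-6 + 10} = \frac{1}{4}$)
$89 \cdot 27 + w{\left(9 \right)} = 89 \cdot 27 + \frac{1}{4} = 2403 + \frac{1}{4} = \frac{9613}{4}$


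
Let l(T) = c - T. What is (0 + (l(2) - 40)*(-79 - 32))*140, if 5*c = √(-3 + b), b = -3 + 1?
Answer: 652680 - 3108*I*√5 ≈ 6.5268e+5 - 6949.7*I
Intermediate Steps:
b = -2
c = I*√5/5 (c = √(-3 - 2)/5 = √(-5)/5 = (I*√5)/5 = I*√5/5 ≈ 0.44721*I)
l(T) = -T + I*√5/5 (l(T) = I*√5/5 - T = -T + I*√5/5)
(0 + (l(2) - 40)*(-79 - 32))*140 = (0 + ((-1*2 + I*√5/5) - 40)*(-79 - 32))*140 = (0 + ((-2 + I*√5/5) - 40)*(-111))*140 = (0 + (-42 + I*√5/5)*(-111))*140 = (0 + (4662 - 111*I*√5/5))*140 = (4662 - 111*I*√5/5)*140 = 652680 - 3108*I*√5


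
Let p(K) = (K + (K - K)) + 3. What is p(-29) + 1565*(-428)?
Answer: -669846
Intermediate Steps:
p(K) = 3 + K (p(K) = (K + 0) + 3 = K + 3 = 3 + K)
p(-29) + 1565*(-428) = (3 - 29) + 1565*(-428) = -26 - 669820 = -669846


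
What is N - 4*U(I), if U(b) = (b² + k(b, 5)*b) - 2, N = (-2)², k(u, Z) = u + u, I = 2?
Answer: -36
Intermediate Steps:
k(u, Z) = 2*u
N = 4
U(b) = -2 + 3*b² (U(b) = (b² + (2*b)*b) - 2 = (b² + 2*b²) - 2 = 3*b² - 2 = -2 + 3*b²)
N - 4*U(I) = 4 - 4*(-2 + 3*2²) = 4 - 4*(-2 + 3*4) = 4 - 4*(-2 + 12) = 4 - 4*10 = 4 - 40 = -36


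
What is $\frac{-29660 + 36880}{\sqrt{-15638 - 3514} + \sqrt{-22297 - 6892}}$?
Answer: $- \frac{7220 i}{12 \sqrt{133} + 17 \sqrt{101}} \approx - 23.348 i$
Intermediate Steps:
$\frac{-29660 + 36880}{\sqrt{-15638 - 3514} + \sqrt{-22297 - 6892}} = \frac{7220}{\sqrt{-19152} + \sqrt{-29189}} = \frac{7220}{12 i \sqrt{133} + 17 i \sqrt{101}}$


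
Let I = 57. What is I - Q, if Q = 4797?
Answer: -4740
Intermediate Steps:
I - Q = 57 - 1*4797 = 57 - 4797 = -4740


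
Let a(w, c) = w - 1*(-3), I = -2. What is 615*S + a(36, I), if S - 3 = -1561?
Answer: -958131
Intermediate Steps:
S = -1558 (S = 3 - 1561 = -1558)
a(w, c) = 3 + w (a(w, c) = w + 3 = 3 + w)
615*S + a(36, I) = 615*(-1558) + (3 + 36) = -958170 + 39 = -958131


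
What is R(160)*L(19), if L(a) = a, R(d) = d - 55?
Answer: 1995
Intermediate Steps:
R(d) = -55 + d
R(160)*L(19) = (-55 + 160)*19 = 105*19 = 1995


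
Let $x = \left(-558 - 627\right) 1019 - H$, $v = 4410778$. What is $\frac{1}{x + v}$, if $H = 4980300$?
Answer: $- \frac{1}{1777037} \approx -5.6273 \cdot 10^{-7}$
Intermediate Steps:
$x = -6187815$ ($x = \left(-558 - 627\right) 1019 - 4980300 = \left(-1185\right) 1019 - 4980300 = -1207515 - 4980300 = -6187815$)
$\frac{1}{x + v} = \frac{1}{-6187815 + 4410778} = \frac{1}{-1777037} = - \frac{1}{1777037}$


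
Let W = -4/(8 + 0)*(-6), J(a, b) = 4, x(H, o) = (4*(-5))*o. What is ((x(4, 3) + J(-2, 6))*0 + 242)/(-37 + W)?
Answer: -121/17 ≈ -7.1176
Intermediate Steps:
x(H, o) = -20*o
W = 3 (W = -4/8*(-6) = -4*⅛*(-6) = -½*(-6) = 3)
((x(4, 3) + J(-2, 6))*0 + 242)/(-37 + W) = ((-20*3 + 4)*0 + 242)/(-37 + 3) = ((-60 + 4)*0 + 242)/(-34) = (-56*0 + 242)*(-1/34) = (0 + 242)*(-1/34) = 242*(-1/34) = -121/17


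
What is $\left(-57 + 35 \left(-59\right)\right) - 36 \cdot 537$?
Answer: $-21454$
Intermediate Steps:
$\left(-57 + 35 \left(-59\right)\right) - 36 \cdot 537 = \left(-57 - 2065\right) - 19332 = -2122 - 19332 = -21454$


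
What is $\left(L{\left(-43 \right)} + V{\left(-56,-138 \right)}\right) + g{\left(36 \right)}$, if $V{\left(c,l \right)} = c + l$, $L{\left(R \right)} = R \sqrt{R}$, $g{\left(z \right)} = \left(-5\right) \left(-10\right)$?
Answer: $-144 - 43 i \sqrt{43} \approx -144.0 - 281.97 i$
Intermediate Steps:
$g{\left(z \right)} = 50$
$L{\left(R \right)} = R^{\frac{3}{2}}$
$\left(L{\left(-43 \right)} + V{\left(-56,-138 \right)}\right) + g{\left(36 \right)} = \left(\left(-43\right)^{\frac{3}{2}} - 194\right) + 50 = \left(- 43 i \sqrt{43} - 194\right) + 50 = \left(-194 - 43 i \sqrt{43}\right) + 50 = -144 - 43 i \sqrt{43}$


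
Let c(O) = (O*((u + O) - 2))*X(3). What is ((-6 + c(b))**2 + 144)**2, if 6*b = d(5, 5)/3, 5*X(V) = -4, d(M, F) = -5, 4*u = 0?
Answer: 1494538035169/43046721 ≈ 34719.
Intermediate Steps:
u = 0 (u = (1/4)*0 = 0)
X(V) = -4/5 (X(V) = (1/5)*(-4) = -4/5)
b = -5/18 (b = (-5/3)/6 = (-5*1/3)/6 = (1/6)*(-5/3) = -5/18 ≈ -0.27778)
c(O) = -4*O*(-2 + O)/5 (c(O) = (O*((0 + O) - 2))*(-4/5) = (O*(O - 2))*(-4/5) = (O*(-2 + O))*(-4/5) = -4*O*(-2 + O)/5)
((-6 + c(b))**2 + 144)**2 = ((-6 + (4/5)*(-5/18)*(2 - 1*(-5/18)))**2 + 144)**2 = ((-6 + (4/5)*(-5/18)*(2 + 5/18))**2 + 144)**2 = ((-6 + (4/5)*(-5/18)*(41/18))**2 + 144)**2 = ((-6 - 41/81)**2 + 144)**2 = ((-527/81)**2 + 144)**2 = (277729/6561 + 144)**2 = (1222513/6561)**2 = 1494538035169/43046721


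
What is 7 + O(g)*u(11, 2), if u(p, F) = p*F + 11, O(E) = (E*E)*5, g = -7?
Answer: 8092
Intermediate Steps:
O(E) = 5*E² (O(E) = E²*5 = 5*E²)
u(p, F) = 11 + F*p (u(p, F) = F*p + 11 = 11 + F*p)
7 + O(g)*u(11, 2) = 7 + (5*(-7)²)*(11 + 2*11) = 7 + (5*49)*(11 + 22) = 7 + 245*33 = 7 + 8085 = 8092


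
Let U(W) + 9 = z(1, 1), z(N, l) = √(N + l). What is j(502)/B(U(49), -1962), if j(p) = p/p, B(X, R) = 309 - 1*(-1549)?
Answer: 1/1858 ≈ 0.00053821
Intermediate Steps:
U(W) = -9 + √2 (U(W) = -9 + √(1 + 1) = -9 + √2)
B(X, R) = 1858 (B(X, R) = 309 + 1549 = 1858)
j(p) = 1
j(502)/B(U(49), -1962) = 1/1858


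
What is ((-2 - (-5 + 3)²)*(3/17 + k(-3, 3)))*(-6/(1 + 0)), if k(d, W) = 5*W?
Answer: 9288/17 ≈ 546.35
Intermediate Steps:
((-2 - (-5 + 3)²)*(3/17 + k(-3, 3)))*(-6/(1 + 0)) = ((-2 - (-5 + 3)²)*(3/17 + 5*3))*(-6/(1 + 0)) = ((-2 - 1*(-2)²)*(3*(1/17) + 15))*(-6/1) = ((-2 - 1*4)*(3/17 + 15))*(1*(-6)) = ((-2 - 4)*(258/17))*(-6) = -6*258/17*(-6) = -1548/17*(-6) = 9288/17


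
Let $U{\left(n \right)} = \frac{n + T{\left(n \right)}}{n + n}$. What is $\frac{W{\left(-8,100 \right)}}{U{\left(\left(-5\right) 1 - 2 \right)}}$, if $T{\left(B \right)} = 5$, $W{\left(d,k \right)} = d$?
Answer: $-56$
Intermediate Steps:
$U{\left(n \right)} = \frac{5 + n}{2 n}$ ($U{\left(n \right)} = \frac{n + 5}{n + n} = \frac{5 + n}{2 n}$)
$\frac{W{\left(-8,100 \right)}}{U{\left(\left(-5\right) 1 - 2 \right)}} = - \frac{8}{\frac{1}{2} \frac{1}{\left(-5\right) 1 - 2} \left(5 - 7\right)} = - \frac{8}{\frac{1}{2} \frac{1}{-5 - 2} \left(5 - 7\right)} = - \frac{8}{\frac{1}{2} \frac{1}{-7} \left(5 - 7\right)} = - \frac{8}{\frac{1}{2} \left(- \frac{1}{7}\right) \left(-2\right)} = - 8 \frac{1}{\frac{1}{7}} = \left(-8\right) 7 = -56$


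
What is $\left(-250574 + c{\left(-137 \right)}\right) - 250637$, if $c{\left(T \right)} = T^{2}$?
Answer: $-482442$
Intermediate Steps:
$\left(-250574 + c{\left(-137 \right)}\right) - 250637 = \left(-250574 + \left(-137\right)^{2}\right) - 250637 = \left(-250574 + 18769\right) - 250637 = -231805 - 250637 = -482442$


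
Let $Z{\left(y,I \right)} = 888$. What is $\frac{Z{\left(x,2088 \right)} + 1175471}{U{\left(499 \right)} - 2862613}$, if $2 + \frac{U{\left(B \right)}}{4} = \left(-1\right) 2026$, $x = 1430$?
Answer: $- \frac{1176359}{2870725} \approx -0.40978$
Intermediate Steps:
$U{\left(B \right)} = -8112$ ($U{\left(B \right)} = -8 + 4 \left(\left(-1\right) 2026\right) = -8 + 4 \left(-2026\right) = -8 - 8104 = -8112$)
$\frac{Z{\left(x,2088 \right)} + 1175471}{U{\left(499 \right)} - 2862613} = \frac{888 + 1175471}{-8112 - 2862613} = \frac{1176359}{-2870725} = 1176359 \left(- \frac{1}{2870725}\right) = - \frac{1176359}{2870725}$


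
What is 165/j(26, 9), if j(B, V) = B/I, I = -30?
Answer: -2475/13 ≈ -190.38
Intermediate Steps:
j(B, V) = -B/30 (j(B, V) = B/(-30) = B*(-1/30) = -B/30)
165/j(26, 9) = 165/((-1/30*26)) = 165/(-13/15) = 165*(-15/13) = -2475/13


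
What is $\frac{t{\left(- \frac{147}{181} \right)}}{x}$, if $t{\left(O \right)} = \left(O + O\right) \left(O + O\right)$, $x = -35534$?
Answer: $- \frac{43218}{582064687} \approx -7.4249 \cdot 10^{-5}$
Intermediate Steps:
$t{\left(O \right)} = 4 O^{2}$ ($t{\left(O \right)} = 2 O 2 O = 4 O^{2}$)
$\frac{t{\left(- \frac{147}{181} \right)}}{x} = \frac{4 \left(- \frac{147}{181}\right)^{2}}{-35534} = 4 \left(\left(-147\right) \frac{1}{181}\right)^{2} \left(- \frac{1}{35534}\right) = 4 \left(- \frac{147}{181}\right)^{2} \left(- \frac{1}{35534}\right) = 4 \cdot \frac{21609}{32761} \left(- \frac{1}{35534}\right) = \frac{86436}{32761} \left(- \frac{1}{35534}\right) = - \frac{43218}{582064687}$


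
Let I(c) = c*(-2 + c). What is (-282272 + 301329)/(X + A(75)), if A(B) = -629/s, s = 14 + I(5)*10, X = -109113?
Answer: -3125348/17895161 ≈ -0.17465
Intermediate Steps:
s = 164 (s = 14 + (5*(-2 + 5))*10 = 14 + (5*3)*10 = 14 + 15*10 = 14 + 150 = 164)
A(B) = -629/164
(-282272 + 301329)/(X + A(75)) = (-282272 + 301329)/(-109113 - 629/164) = 19057/(-17895161/164) = 19057*(-164/17895161) = -3125348/17895161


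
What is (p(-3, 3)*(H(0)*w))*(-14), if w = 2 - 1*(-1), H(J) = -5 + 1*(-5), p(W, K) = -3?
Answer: -1260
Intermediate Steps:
H(J) = -10 (H(J) = -5 - 5 = -10)
w = 3 (w = 2 + 1 = 3)
(p(-3, 3)*(H(0)*w))*(-14) = -(-30)*3*(-14) = -3*(-30)*(-14) = 90*(-14) = -1260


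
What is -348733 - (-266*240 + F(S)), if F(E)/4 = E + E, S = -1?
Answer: -284885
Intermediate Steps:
F(E) = 8*E (F(E) = 4*(E + E) = 4*(2*E) = 8*E)
-348733 - (-266*240 + F(S)) = -348733 - (-266*240 + 8*(-1)) = -348733 - (-63840 - 8) = -348733 - 1*(-63848) = -348733 + 63848 = -284885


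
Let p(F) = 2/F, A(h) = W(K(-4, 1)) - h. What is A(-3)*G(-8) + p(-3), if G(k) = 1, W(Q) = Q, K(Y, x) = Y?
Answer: -5/3 ≈ -1.6667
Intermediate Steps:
A(h) = -4 - h
A(-3)*G(-8) + p(-3) = (-4 - 1*(-3))*1 + 2/(-3) = (-4 + 3)*1 + 2*(-⅓) = -1*1 - ⅔ = -1 - ⅔ = -5/3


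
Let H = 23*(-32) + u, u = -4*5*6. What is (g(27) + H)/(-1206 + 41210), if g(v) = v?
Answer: -829/40004 ≈ -0.020723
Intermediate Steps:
u = -120 (u = -20*6 = -120)
H = -856 (H = 23*(-32) - 120 = -736 - 120 = -856)
(g(27) + H)/(-1206 + 41210) = (27 - 856)/(-1206 + 41210) = -829/40004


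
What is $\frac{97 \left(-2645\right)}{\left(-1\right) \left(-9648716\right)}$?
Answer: $- \frac{256565}{9648716} \approx -0.026591$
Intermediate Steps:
$\frac{97 \left(-2645\right)}{\left(-1\right) \left(-9648716\right)} = - \frac{256565}{9648716}$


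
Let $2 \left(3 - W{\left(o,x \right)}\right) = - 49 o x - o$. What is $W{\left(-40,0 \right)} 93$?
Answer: $-1581$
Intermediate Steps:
$W{\left(o,x \right)} = 3 + \frac{o}{2} + \frac{49 o x}{2}$ ($W{\left(o,x \right)} = 3 - \frac{- 49 o x - o}{2} = 3 - \frac{- o - 49 o x}{2} = 3 + \left(\frac{o}{2} + \frac{49 o x}{2}\right) = 3 + \frac{o}{2} + \frac{49 o x}{2}$)
$W{\left(-40,0 \right)} 93 = \left(3 + \frac{1}{2} \left(-40\right) + \frac{49}{2} \left(-40\right) 0\right) 93 = \left(3 - 20 + 0\right) 93 = \left(-17\right) 93 = -1581$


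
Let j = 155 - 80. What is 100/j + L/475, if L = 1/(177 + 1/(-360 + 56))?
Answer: 5380748/4035525 ≈ 1.3333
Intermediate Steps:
L = 304/53807 (L = 1/(177 + 1/(-304)) = 1/(177 - 1/304) = 1/(53807/304) = 304/53807 ≈ 0.0056498)
j = 75
100/j + L/475 = 100/75 + (304/53807)/475 = 100*(1/75) + (304/53807)*(1/475) = 4/3 + 16/1345175 = 5380748/4035525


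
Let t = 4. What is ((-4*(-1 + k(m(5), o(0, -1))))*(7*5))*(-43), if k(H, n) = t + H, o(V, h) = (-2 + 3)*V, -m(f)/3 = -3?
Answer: 72240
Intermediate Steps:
m(f) = 9 (m(f) = -3*(-3) = 9)
o(V, h) = V (o(V, h) = 1*V = V)
k(H, n) = 4 + H
((-4*(-1 + k(m(5), o(0, -1))))*(7*5))*(-43) = ((-4*(-1 + (4 + 9)))*(7*5))*(-43) = (-4*(-1 + 13)*35)*(-43) = (-4*12*35)*(-43) = -48*35*(-43) = -1680*(-43) = 72240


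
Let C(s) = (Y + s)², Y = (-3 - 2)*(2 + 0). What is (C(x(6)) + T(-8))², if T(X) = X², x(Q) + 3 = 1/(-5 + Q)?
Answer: 43264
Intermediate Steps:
Y = -10 (Y = -5*2 = -10)
x(Q) = -3 + 1/(-5 + Q)
C(s) = (-10 + s)²
(C(x(6)) + T(-8))² = ((-10 + (16 - 3*6)/(-5 + 6))² + (-8)²)² = ((-10 + (16 - 18)/1)² + 64)² = ((-10 + 1*(-2))² + 64)² = ((-10 - 2)² + 64)² = ((-12)² + 64)² = (144 + 64)² = 208² = 43264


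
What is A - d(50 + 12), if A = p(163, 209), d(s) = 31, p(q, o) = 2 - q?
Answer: -192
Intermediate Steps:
A = -161 (A = 2 - 1*163 = 2 - 163 = -161)
A - d(50 + 12) = -161 - 1*31 = -161 - 31 = -192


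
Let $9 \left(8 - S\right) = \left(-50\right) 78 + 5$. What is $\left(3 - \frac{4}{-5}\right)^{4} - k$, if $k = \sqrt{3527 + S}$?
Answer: $\frac{130321}{625} - \frac{\sqrt{35710}}{3} \approx 145.52$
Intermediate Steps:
$S = \frac{3967}{9}$ ($S = 8 - \frac{\left(-50\right) 78 + 5}{9} = 8 - \frac{-3900 + 5}{9} = 8 - - \frac{3895}{9} = 8 + \frac{3895}{9} = \frac{3967}{9} \approx 440.78$)
$k = \frac{\sqrt{35710}}{3}$ ($k = \sqrt{3527 + \frac{3967}{9}} = \sqrt{\frac{35710}{9}} = \frac{\sqrt{35710}}{3} \approx 62.99$)
$\left(3 - \frac{4}{-5}\right)^{4} - k = \left(3 - \frac{4}{-5}\right)^{4} - \frac{\sqrt{35710}}{3} = \left(3 - - \frac{4}{5}\right)^{4} - \frac{\sqrt{35710}}{3} = \left(3 + \frac{4}{5}\right)^{4} - \frac{\sqrt{35710}}{3} = \left(\frac{19}{5}\right)^{4} - \frac{\sqrt{35710}}{3} = \frac{130321}{625} - \frac{\sqrt{35710}}{3}$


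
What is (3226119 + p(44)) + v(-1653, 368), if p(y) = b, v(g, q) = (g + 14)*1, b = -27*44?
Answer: 3223292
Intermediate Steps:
b = -1188
v(g, q) = 14 + g (v(g, q) = (14 + g)*1 = 14 + g)
p(y) = -1188
(3226119 + p(44)) + v(-1653, 368) = (3226119 - 1188) + (14 - 1653) = 3224931 - 1639 = 3223292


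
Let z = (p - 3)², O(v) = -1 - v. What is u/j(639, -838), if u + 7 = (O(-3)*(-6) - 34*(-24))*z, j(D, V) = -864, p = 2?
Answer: -797/864 ≈ -0.92245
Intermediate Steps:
z = 1 (z = (2 - 3)² = (-1)² = 1)
u = 797 (u = -7 + ((-1 - 1*(-3))*(-6) - 34*(-24))*1 = -7 + ((-1 + 3)*(-6) + 816)*1 = -7 + (2*(-6) + 816)*1 = -7 + (-12 + 816)*1 = -7 + 804*1 = -7 + 804 = 797)
u/j(639, -838) = 797/(-864) = 797*(-1/864) = -797/864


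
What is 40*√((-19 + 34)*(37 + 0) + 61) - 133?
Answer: -133 + 80*√154 ≈ 859.77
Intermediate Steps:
40*√((-19 + 34)*(37 + 0) + 61) - 133 = 40*√(15*37 + 61) - 133 = 40*√(555 + 61) - 133 = 40*√616 - 133 = 40*(2*√154) - 133 = 80*√154 - 133 = -133 + 80*√154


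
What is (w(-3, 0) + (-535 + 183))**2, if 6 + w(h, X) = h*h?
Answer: 121801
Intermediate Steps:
w(h, X) = -6 + h**2 (w(h, X) = -6 + h*h = -6 + h**2)
(w(-3, 0) + (-535 + 183))**2 = ((-6 + (-3)**2) + (-535 + 183))**2 = ((-6 + 9) - 352)**2 = (3 - 352)**2 = (-349)**2 = 121801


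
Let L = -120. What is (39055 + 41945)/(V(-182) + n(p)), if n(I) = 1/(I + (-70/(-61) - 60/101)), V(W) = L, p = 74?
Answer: -37205244000/55112719 ≈ -675.08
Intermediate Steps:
V(W) = -120
n(I) = 1/(3410/6161 + I) (n(I) = 1/(I + (-70*(-1/61) - 60*1/101)) = 1/(I + (70/61 - 60/101)) = 1/(I + 3410/6161) = 1/(3410/6161 + I))
(39055 + 41945)/(V(-182) + n(p)) = (39055 + 41945)/(-120 + 6161/(3410 + 6161*74)) = 81000/(-120 + 6161/(3410 + 455914)) = 81000/(-120 + 6161/459324) = 81000/(-55112719/459324) = 81000*(-459324/55112719) = -37205244000/55112719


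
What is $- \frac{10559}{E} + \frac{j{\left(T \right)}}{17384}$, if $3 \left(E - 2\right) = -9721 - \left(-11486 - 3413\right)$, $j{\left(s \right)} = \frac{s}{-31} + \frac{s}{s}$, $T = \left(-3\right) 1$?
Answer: $- \frac{711278573}{116403264} \approx -6.1105$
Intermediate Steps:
$T = -3$
$j{\left(s \right)} = 1 - \frac{s}{31}$ ($j{\left(s \right)} = s \left(- \frac{1}{31}\right) + 1 = - \frac{s}{31} + 1 = 1 - \frac{s}{31}$)
$E = 1728$ ($E = 2 + \frac{-9721 - \left(-11486 - 3413\right)}{3} = 2 + \frac{-9721 - -14899}{3} = 2 + \frac{-9721 + 14899}{3} = 2 + \frac{1}{3} \cdot 5178 = 2 + 1726 = 1728$)
$- \frac{10559}{E} + \frac{j{\left(T \right)}}{17384} = - \frac{10559}{1728} + \frac{1 - - \frac{3}{31}}{17384} = \left(-10559\right) \frac{1}{1728} + \left(1 + \frac{3}{31}\right) \frac{1}{17384} = - \frac{10559}{1728} + \frac{34}{31} \cdot \frac{1}{17384} = - \frac{10559}{1728} + \frac{17}{269452} = - \frac{711278573}{116403264}$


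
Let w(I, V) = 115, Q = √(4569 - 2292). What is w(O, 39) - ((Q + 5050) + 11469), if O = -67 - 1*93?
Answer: -16404 - 3*√253 ≈ -16452.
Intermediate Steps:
Q = 3*√253 (Q = √2277 = 3*√253 ≈ 47.718)
O = -160 (O = -67 - 93 = -160)
w(O, 39) - ((Q + 5050) + 11469) = 115 - ((3*√253 + 5050) + 11469) = 115 - ((5050 + 3*√253) + 11469) = 115 - (16519 + 3*√253) = 115 + (-16519 - 3*√253) = -16404 - 3*√253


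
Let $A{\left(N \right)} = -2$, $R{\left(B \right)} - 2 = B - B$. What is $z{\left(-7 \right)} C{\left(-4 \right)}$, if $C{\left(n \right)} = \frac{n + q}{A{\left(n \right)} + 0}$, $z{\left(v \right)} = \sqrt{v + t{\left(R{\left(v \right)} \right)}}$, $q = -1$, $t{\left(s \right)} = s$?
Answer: $\frac{5 i \sqrt{5}}{2} \approx 5.5902 i$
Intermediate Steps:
$R{\left(B \right)} = 2$ ($R{\left(B \right)} = 2 + \left(B - B\right) = 2 + 0 = 2$)
$z{\left(v \right)} = \sqrt{2 + v}$ ($z{\left(v \right)} = \sqrt{v + 2} = \sqrt{2 + v}$)
$C{\left(n \right)} = \frac{1}{2} - \frac{n}{2}$ ($C{\left(n \right)} = \frac{n - 1}{-2 + 0} = \frac{-1 + n}{-2} = \left(-1 + n\right) \left(- \frac{1}{2}\right) = \frac{1}{2} - \frac{n}{2}$)
$z{\left(-7 \right)} C{\left(-4 \right)} = \sqrt{2 - 7} \left(\frac{1}{2} - -2\right) = \sqrt{-5} \left(\frac{1}{2} + 2\right) = i \sqrt{5} \cdot \frac{5}{2} = \frac{5 i \sqrt{5}}{2}$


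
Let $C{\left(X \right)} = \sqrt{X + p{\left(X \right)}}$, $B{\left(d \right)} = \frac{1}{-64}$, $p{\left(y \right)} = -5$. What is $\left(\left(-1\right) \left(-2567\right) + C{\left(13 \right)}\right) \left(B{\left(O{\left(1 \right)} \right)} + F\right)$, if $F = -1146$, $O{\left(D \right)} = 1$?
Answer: $- \frac{188276615}{64} - \frac{73345 \sqrt{2}}{32} \approx -2.9451 \cdot 10^{6}$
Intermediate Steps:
$B{\left(d \right)} = - \frac{1}{64}$
$C{\left(X \right)} = \sqrt{-5 + X}$ ($C{\left(X \right)} = \sqrt{X - 5} = \sqrt{-5 + X}$)
$\left(\left(-1\right) \left(-2567\right) + C{\left(13 \right)}\right) \left(B{\left(O{\left(1 \right)} \right)} + F\right) = \left(\left(-1\right) \left(-2567\right) + \sqrt{-5 + 13}\right) \left(- \frac{1}{64} - 1146\right) = \left(2567 + \sqrt{8}\right) \left(- \frac{73345}{64}\right) = \left(2567 + 2 \sqrt{2}\right) \left(- \frac{73345}{64}\right) = - \frac{188276615}{64} - \frac{73345 \sqrt{2}}{32}$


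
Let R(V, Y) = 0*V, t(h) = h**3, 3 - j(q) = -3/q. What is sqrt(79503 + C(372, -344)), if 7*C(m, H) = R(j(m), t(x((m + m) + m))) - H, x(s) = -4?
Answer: sqrt(3898055)/7 ≈ 282.05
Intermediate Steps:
j(q) = 3 + 3/q (j(q) = 3 - (-3)/q = 3 + 3/q)
R(V, Y) = 0
C(m, H) = -H/7 (C(m, H) = (0 - H)/7 = (-H)/7 = -H/7)
sqrt(79503 + C(372, -344)) = sqrt(79503 - 1/7*(-344)) = sqrt(79503 + 344/7) = sqrt(556865/7) = sqrt(3898055)/7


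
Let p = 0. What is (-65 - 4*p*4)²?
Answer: 4225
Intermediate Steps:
(-65 - 4*p*4)² = (-65 - 4*0*4)² = (-65 + 0*4)² = (-65 + 0)² = (-65)² = 4225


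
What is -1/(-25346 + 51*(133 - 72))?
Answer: 1/22235 ≈ 4.4974e-5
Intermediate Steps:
-1/(-25346 + 51*(133 - 72)) = -1/(-25346 + 51*61) = -1/(-25346 + 3111) = -1/(-22235) = -1*(-1/22235) = 1/22235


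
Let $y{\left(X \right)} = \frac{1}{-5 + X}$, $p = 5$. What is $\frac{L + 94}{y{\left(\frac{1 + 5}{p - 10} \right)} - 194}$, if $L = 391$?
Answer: $- \frac{15035}{6019} \approx -2.4979$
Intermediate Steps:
$\frac{L + 94}{y{\left(\frac{1 + 5}{p - 10} \right)} - 194} = \frac{391 + 94}{\frac{1}{-5 + \frac{1 + 5}{5 - 10}} - 194} = \frac{485}{\frac{1}{-5 + \frac{6}{-5}} - 194} = \frac{485}{\frac{1}{-5 + 6 \left(- \frac{1}{5}\right)} - 194} = \frac{485}{\frac{1}{-5 - \frac{6}{5}} - 194} = \frac{485}{\frac{1}{- \frac{31}{5}} - 194} = \frac{485}{- \frac{5}{31} - 194} = \frac{485}{- \frac{6019}{31}} = 485 \left(- \frac{31}{6019}\right) = - \frac{15035}{6019}$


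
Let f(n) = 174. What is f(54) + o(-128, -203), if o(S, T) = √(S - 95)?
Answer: 174 + I*√223 ≈ 174.0 + 14.933*I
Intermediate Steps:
o(S, T) = √(-95 + S)
f(54) + o(-128, -203) = 174 + √(-95 - 128) = 174 + √(-223) = 174 + I*√223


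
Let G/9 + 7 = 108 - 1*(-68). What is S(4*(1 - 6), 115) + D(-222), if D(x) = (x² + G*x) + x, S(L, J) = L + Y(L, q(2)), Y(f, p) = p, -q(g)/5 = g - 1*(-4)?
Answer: -288650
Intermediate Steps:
q(g) = -20 - 5*g (q(g) = -5*(g - 1*(-4)) = -5*(g + 4) = -5*(4 + g) = -20 - 5*g)
S(L, J) = -30 + L (S(L, J) = L + (-20 - 5*2) = L + (-20 - 10) = L - 30 = -30 + L)
G = 1521 (G = -63 + 9*(108 - 1*(-68)) = -63 + 9*(108 + 68) = -63 + 9*176 = -63 + 1584 = 1521)
D(x) = x² + 1522*x (D(x) = (x² + 1521*x) + x = x² + 1522*x)
S(4*(1 - 6), 115) + D(-222) = (-30 + 4*(1 - 6)) - 222*(1522 - 222) = (-30 + 4*(-5)) - 222*1300 = (-30 - 20) - 288600 = -50 - 288600 = -288650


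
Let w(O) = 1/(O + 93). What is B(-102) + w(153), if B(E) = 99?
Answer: 24355/246 ≈ 99.004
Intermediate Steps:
w(O) = 1/(93 + O)
B(-102) + w(153) = 99 + 1/(93 + 153) = 99 + 1/246 = 24355/246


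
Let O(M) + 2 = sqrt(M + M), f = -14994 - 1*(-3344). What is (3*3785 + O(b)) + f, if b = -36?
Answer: -297 + 6*I*sqrt(2) ≈ -297.0 + 8.4853*I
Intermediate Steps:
f = -11650 (f = -14994 + 3344 = -11650)
O(M) = -2 + sqrt(2)*sqrt(M) (O(M) = -2 + sqrt(M + M) = -2 + sqrt(2*M) = -2 + sqrt(2)*sqrt(M))
(3*3785 + O(b)) + f = (3*3785 + (-2 + sqrt(2)*sqrt(-36))) - 11650 = (11355 + (-2 + sqrt(2)*(6*I))) - 11650 = (11355 + (-2 + 6*I*sqrt(2))) - 11650 = (11353 + 6*I*sqrt(2)) - 11650 = -297 + 6*I*sqrt(2)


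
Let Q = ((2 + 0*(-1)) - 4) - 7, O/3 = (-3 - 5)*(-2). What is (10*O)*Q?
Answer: -4320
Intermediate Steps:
O = 48 (O = 3*((-3 - 5)*(-2)) = 3*(-8*(-2)) = 3*16 = 48)
Q = -9 (Q = ((2 + 0) - 4) - 7 = (2 - 4) - 7 = -2 - 7 = -9)
(10*O)*Q = (10*48)*(-9) = 480*(-9) = -4320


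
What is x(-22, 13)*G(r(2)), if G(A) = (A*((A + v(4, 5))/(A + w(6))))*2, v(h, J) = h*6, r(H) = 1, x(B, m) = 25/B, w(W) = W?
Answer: -625/77 ≈ -8.1169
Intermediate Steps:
v(h, J) = 6*h
G(A) = 2*A*(24 + A)/(6 + A) (G(A) = (A*((A + 6*4)/(A + 6)))*2 = (A*((A + 24)/(6 + A)))*2 = (A*((24 + A)/(6 + A)))*2 = (A*(24 + A)/(6 + A))*2 = 2*A*(24 + A)/(6 + A))
x(-22, 13)*G(r(2)) = (25/(-22))*(2*1*(24 + 1)/(6 + 1)) = (25*(-1/22))*(2*1*25/7) = -25*25/(11*7) = -25/22*50/7 = -625/77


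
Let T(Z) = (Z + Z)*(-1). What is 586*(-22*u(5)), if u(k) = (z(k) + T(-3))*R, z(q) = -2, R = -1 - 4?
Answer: 257840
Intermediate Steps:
T(Z) = -2*Z (T(Z) = (2*Z)*(-1) = -2*Z)
R = -5
u(k) = -20 (u(k) = (-2 - 2*(-3))*(-5) = (-2 + 6)*(-5) = 4*(-5) = -20)
586*(-22*u(5)) = 586*(-22*(-20)) = 586*440 = 257840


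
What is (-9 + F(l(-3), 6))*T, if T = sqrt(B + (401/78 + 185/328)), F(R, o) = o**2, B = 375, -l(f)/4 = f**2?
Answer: 9*sqrt(15574192842)/2132 ≈ 526.81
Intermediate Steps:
l(f) = -4*f**2
T = sqrt(15574192842)/6396 (T = sqrt(375 + (401/78 + 185/328)) = sqrt(375 + 72979/12792) = sqrt(4869979/12792) = sqrt(15574192842)/6396 ≈ 19.512)
(-9 + F(l(-3), 6))*T = (-9 + 6**2)*(sqrt(15574192842)/6396) = (-9 + 36)*(sqrt(15574192842)/6396) = 27*(sqrt(15574192842)/6396) = 9*sqrt(15574192842)/2132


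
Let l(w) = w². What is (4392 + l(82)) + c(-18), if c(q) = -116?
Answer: 11000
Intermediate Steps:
(4392 + l(82)) + c(-18) = (4392 + 82²) - 116 = (4392 + 6724) - 116 = 11116 - 116 = 11000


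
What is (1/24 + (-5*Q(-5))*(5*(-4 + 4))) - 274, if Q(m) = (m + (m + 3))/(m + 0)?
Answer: -6575/24 ≈ -273.96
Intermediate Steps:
Q(m) = (3 + 2*m)/m (Q(m) = (m + (3 + m))/m = (3 + 2*m)/m)
(1/24 + (-5*Q(-5))*(5*(-4 + 4))) - 274 = (1/24 + (-5*(2 + 3/(-5)))*(5*(-4 + 4))) - 274 = (1/24 + (-5*(2 + 3*(-1/5)))*(5*0)) - 274 = (1/24 - 5*(2 - 3/5)*0) - 274 = (1/24 - 5*7/5*0) - 274 = (1/24 - 7*0) - 274 = (1/24 + 0) - 274 = 1/24 - 274 = -6575/24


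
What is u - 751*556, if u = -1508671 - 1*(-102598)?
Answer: -1823629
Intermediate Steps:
u = -1406073 (u = -1508671 + 102598 = -1406073)
u - 751*556 = -1406073 - 751*556 = -1406073 - 1*417556 = -1406073 - 417556 = -1823629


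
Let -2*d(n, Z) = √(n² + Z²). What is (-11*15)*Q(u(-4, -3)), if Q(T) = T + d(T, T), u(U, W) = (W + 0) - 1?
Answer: 660 + 330*√2 ≈ 1126.7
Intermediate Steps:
u(U, W) = -1 + W (u(U, W) = W - 1 = -1 + W)
d(n, Z) = -√(Z² + n²)/2 (d(n, Z) = -√(n² + Z²)/2 = -√(Z² + n²)/2)
Q(T) = T - √2*√(T²)/2 (Q(T) = T - √(T² + T²)/2 = T - √2*√(T²)/2)
(-11*15)*Q(u(-4, -3)) = (-11*15)*((-1 - 3) - √2*√((-1 - 3)²)/2) = -165*(-4 - √2*√((-4)²)/2) = -165*(-4 - √2*√16/2) = -165*(-4 - ½*√2*4) = -165*(-4 - 2*√2) = 660 + 330*√2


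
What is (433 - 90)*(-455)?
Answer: -156065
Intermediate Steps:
(433 - 90)*(-455) = 343*(-455) = -156065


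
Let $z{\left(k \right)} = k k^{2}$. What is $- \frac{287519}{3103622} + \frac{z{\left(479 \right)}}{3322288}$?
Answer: $\frac{170069892943093}{5155563063568} \approx 32.988$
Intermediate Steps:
$z{\left(k \right)} = k^{3}$
$- \frac{287519}{3103622} + \frac{z{\left(479 \right)}}{3322288} = - \frac{287519}{3103622} + \frac{479^{3}}{3322288} = \left(-287519\right) \frac{1}{3103622} + 109902239 \cdot \frac{1}{3322288} = - \frac{287519}{3103622} + \frac{109902239}{3322288} = \frac{170069892943093}{5155563063568}$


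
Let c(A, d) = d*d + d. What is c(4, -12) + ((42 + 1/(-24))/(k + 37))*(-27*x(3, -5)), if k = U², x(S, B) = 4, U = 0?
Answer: 705/74 ≈ 9.5270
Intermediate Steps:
k = 0 (k = 0² = 0)
c(A, d) = d + d² (c(A, d) = d² + d = d + d²)
c(4, -12) + ((42 + 1/(-24))/(k + 37))*(-27*x(3, -5)) = -12*(1 - 12) + ((42 + 1/(-24))/(0 + 37))*(-27*4) = -12*(-11) + ((42 + 1*(-1/24))/37)*(-108) = 132 + ((42 - 1/24)*(1/37))*(-108) = 132 + ((1007/24)*(1/37))*(-108) = 132 + (1007/888)*(-108) = 132 - 9063/74 = 705/74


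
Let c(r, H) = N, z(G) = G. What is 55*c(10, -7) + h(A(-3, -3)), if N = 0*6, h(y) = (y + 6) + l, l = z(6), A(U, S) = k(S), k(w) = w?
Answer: 9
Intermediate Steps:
A(U, S) = S
l = 6
h(y) = 12 + y (h(y) = (y + 6) + 6 = (6 + y) + 6 = 12 + y)
N = 0
c(r, H) = 0
55*c(10, -7) + h(A(-3, -3)) = 55*0 + (12 - 3) = 0 + 9 = 9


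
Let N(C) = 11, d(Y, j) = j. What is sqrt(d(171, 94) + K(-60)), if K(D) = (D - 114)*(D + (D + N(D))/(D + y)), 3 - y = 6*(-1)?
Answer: 2*sqrt(749003)/17 ≈ 101.82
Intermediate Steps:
y = 9 (y = 3 - 6*(-1) = 3 - 1*(-6) = 3 + 6 = 9)
K(D) = (-114 + D)*(D + (11 + D)/(9 + D)) (K(D) = (D - 114)*(D + (D + 11)/(D + 9)) = (-114 + D)*(D + (11 + D)/(9 + D)))
sqrt(d(171, 94) + K(-60)) = sqrt(94 + (-1254 + (-60)**3 - 1129*(-60) - 104*(-60)**2)/(9 - 60)) = sqrt(94 + (-1254 - 216000 + 67740 - 104*3600)/(-51)) = sqrt(94 - (-1254 - 216000 + 67740 - 374400)/51) = sqrt(94 - 1/51*(-523914)) = sqrt(94 + 174638/17) = sqrt(176236/17) = 2*sqrt(749003)/17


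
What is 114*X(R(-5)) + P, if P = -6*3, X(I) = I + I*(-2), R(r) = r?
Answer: 552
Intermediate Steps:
X(I) = -I (X(I) = I - 2*I = -I)
P = -18
114*X(R(-5)) + P = 114*(-1*(-5)) - 18 = 114*5 - 18 = 570 - 18 = 552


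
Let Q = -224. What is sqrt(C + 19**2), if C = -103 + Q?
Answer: sqrt(34) ≈ 5.8309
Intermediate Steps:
C = -327 (C = -103 - 224 = -327)
sqrt(C + 19**2) = sqrt(-327 + 19**2) = sqrt(-327 + 361) = sqrt(34)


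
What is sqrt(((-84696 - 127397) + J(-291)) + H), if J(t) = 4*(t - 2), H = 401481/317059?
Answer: I*sqrt(21438637424801086)/317059 ≈ 461.8*I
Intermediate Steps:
H = 401481/317059 (H = 401481*(1/317059) = 401481/317059 ≈ 1.2663)
J(t) = -8 + 4*t (J(t) = 4*(-2 + t) = -8 + 4*t)
sqrt(((-84696 - 127397) + J(-291)) + H) = sqrt(((-84696 - 127397) + (-8 + 4*(-291))) + 401481/317059) = sqrt((-212093 + (-8 - 1164)) + 401481/317059) = sqrt((-212093 - 1172) + 401481/317059) = sqrt(-213265 + 401481/317059) = sqrt(-67617186154/317059) = I*sqrt(21438637424801086)/317059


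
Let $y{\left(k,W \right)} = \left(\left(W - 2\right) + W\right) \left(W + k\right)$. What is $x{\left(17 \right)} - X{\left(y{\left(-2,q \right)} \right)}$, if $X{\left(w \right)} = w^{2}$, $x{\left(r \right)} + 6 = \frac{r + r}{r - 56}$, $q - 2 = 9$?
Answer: $- \frac{1263868}{39} \approx -32407.0$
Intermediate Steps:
$q = 11$ ($q = 2 + 9 = 11$)
$x{\left(r \right)} = -6 + \frac{2 r}{-56 + r}$ ($x{\left(r \right)} = -6 + \frac{r + r}{r - 56} = -6 + \frac{2 r}{-56 + r}$)
$y{\left(k,W \right)} = \left(-2 + 2 W\right) \left(W + k\right)$ ($y{\left(k,W \right)} = \left(\left(W - 2\right) + W\right) \left(W + k\right) = \left(\left(-2 + W\right) + W\right) \left(W + k\right) = \left(-2 + 2 W\right) \left(W + k\right)$)
$x{\left(17 \right)} - X{\left(y{\left(-2,q \right)} \right)} = \frac{4 \left(84 - 17\right)}{-56 + 17} - \left(\left(-2\right) 11 - -4 + 2 \cdot 11^{2} + 2 \cdot 11 \left(-2\right)\right)^{2} = \frac{4 \left(84 - 17\right)}{-39} - \left(-22 + 4 + 2 \cdot 121 - 44\right)^{2} = 4 \left(- \frac{1}{39}\right) 67 - \left(-22 + 4 + 242 - 44\right)^{2} = - \frac{268}{39} - 180^{2} = - \frac{268}{39} - 32400 = - \frac{1263868}{39}$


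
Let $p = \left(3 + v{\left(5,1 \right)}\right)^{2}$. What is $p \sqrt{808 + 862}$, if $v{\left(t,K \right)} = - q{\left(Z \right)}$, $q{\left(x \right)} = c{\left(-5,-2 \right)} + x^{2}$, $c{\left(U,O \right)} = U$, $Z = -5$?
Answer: $289 \sqrt{1670} \approx 11810.0$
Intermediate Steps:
$q{\left(x \right)} = -5 + x^{2}$
$v{\left(t,K \right)} = -20$ ($v{\left(t,K \right)} = - (-5 + \left(-5\right)^{2}) = - (-5 + 25) = \left(-1\right) 20 = -20$)
$p = 289$ ($p = \left(3 - 20\right)^{2} = \left(-17\right)^{2} = 289$)
$p \sqrt{808 + 862} = 289 \sqrt{808 + 862} = 289 \sqrt{1670}$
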